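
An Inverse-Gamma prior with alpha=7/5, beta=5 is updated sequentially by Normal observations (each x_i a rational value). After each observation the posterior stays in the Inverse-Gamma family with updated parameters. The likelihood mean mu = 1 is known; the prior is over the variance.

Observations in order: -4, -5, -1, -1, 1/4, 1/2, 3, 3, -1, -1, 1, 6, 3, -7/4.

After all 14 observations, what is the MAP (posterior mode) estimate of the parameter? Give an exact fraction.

5295/752

obs 1: x=-4 → posterior Inverse-Gamma(19/10, 35/2)
obs 2: x=-5 → posterior Inverse-Gamma(12/5, 71/2)
obs 3: x=-1 → posterior Inverse-Gamma(29/10, 75/2)
obs 4: x=-1 → posterior Inverse-Gamma(17/5, 79/2)
obs 5: x=1/4 → posterior Inverse-Gamma(39/10, 1273/32)
obs 6: x=1/2 → posterior Inverse-Gamma(22/5, 1277/32)
obs 7: x=3 → posterior Inverse-Gamma(49/10, 1341/32)
obs 8: x=3 → posterior Inverse-Gamma(27/5, 1405/32)
obs 9: x=-1 → posterior Inverse-Gamma(59/10, 1469/32)
obs 10: x=-1 → posterior Inverse-Gamma(32/5, 1533/32)
obs 11: x=1 → posterior Inverse-Gamma(69/10, 1533/32)
obs 12: x=6 → posterior Inverse-Gamma(37/5, 1933/32)
obs 13: x=3 → posterior Inverse-Gamma(79/10, 1997/32)
obs 14: x=-7/4 → posterior Inverse-Gamma(42/5, 1059/16)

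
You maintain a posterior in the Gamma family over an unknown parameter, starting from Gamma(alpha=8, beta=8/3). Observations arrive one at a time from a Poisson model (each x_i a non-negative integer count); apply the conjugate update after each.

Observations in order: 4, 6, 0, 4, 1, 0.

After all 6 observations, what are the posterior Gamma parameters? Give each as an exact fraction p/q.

obs 1: x=4 → posterior Gamma(12, 11/3)
obs 2: x=6 → posterior Gamma(18, 14/3)
obs 3: x=0 → posterior Gamma(18, 17/3)
obs 4: x=4 → posterior Gamma(22, 20/3)
obs 5: x=1 → posterior Gamma(23, 23/3)
obs 6: x=0 → posterior Gamma(23, 26/3)

alpha=23, beta=26/3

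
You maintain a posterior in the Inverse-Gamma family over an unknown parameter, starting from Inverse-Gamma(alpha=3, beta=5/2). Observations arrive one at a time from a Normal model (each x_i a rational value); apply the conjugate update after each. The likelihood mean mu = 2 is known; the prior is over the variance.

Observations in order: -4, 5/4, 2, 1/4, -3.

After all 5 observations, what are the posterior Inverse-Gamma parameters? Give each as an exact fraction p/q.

alpha=11/2, beta=557/16

obs 1: x=-4 → posterior Inverse-Gamma(7/2, 41/2)
obs 2: x=5/4 → posterior Inverse-Gamma(4, 665/32)
obs 3: x=2 → posterior Inverse-Gamma(9/2, 665/32)
obs 4: x=1/4 → posterior Inverse-Gamma(5, 357/16)
obs 5: x=-3 → posterior Inverse-Gamma(11/2, 557/16)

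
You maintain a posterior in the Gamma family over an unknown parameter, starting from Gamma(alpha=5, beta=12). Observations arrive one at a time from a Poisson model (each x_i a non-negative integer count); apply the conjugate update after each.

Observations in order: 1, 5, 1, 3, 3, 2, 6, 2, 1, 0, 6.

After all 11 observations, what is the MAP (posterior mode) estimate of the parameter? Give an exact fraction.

34/23

obs 1: x=1 → posterior Gamma(6, 13)
obs 2: x=5 → posterior Gamma(11, 14)
obs 3: x=1 → posterior Gamma(12, 15)
obs 4: x=3 → posterior Gamma(15, 16)
obs 5: x=3 → posterior Gamma(18, 17)
obs 6: x=2 → posterior Gamma(20, 18)
obs 7: x=6 → posterior Gamma(26, 19)
obs 8: x=2 → posterior Gamma(28, 20)
obs 9: x=1 → posterior Gamma(29, 21)
obs 10: x=0 → posterior Gamma(29, 22)
obs 11: x=6 → posterior Gamma(35, 23)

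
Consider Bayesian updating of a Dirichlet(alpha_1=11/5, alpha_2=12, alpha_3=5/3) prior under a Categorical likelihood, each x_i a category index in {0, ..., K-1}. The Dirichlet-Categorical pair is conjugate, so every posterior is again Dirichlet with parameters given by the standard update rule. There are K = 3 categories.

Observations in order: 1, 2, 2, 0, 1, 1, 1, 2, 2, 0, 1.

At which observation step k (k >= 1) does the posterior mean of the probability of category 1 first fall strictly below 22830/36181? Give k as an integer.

obs 1: x=1 → posterior Dirichlet(11/5, 13, 5/3)
obs 2: x=2 → posterior Dirichlet(11/5, 13, 8/3)
obs 3: x=2 → posterior Dirichlet(11/5, 13, 11/3)
obs 4: x=0 → posterior Dirichlet(16/5, 13, 11/3)
obs 5: x=1 → posterior Dirichlet(16/5, 14, 11/3)
obs 6: x=1 → posterior Dirichlet(16/5, 15, 11/3)
obs 7: x=1 → posterior Dirichlet(16/5, 16, 11/3)
obs 8: x=2 → posterior Dirichlet(16/5, 16, 14/3)
obs 9: x=2 → posterior Dirichlet(16/5, 16, 17/3)
obs 10: x=0 → posterior Dirichlet(21/5, 16, 17/3)
obs 11: x=1 → posterior Dirichlet(21/5, 17, 17/3)

k = 10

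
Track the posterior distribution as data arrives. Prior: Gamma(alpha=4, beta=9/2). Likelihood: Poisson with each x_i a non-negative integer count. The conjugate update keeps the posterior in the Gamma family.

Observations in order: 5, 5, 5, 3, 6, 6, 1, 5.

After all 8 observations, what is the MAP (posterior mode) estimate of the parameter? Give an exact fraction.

78/25

obs 1: x=5 → posterior Gamma(9, 11/2)
obs 2: x=5 → posterior Gamma(14, 13/2)
obs 3: x=5 → posterior Gamma(19, 15/2)
obs 4: x=3 → posterior Gamma(22, 17/2)
obs 5: x=6 → posterior Gamma(28, 19/2)
obs 6: x=6 → posterior Gamma(34, 21/2)
obs 7: x=1 → posterior Gamma(35, 23/2)
obs 8: x=5 → posterior Gamma(40, 25/2)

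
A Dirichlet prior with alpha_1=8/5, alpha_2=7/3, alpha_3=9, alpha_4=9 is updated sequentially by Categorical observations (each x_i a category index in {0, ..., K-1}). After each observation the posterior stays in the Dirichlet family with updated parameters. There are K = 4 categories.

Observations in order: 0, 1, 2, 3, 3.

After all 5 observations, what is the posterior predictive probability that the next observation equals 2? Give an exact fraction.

obs 1: x=0 → posterior Dirichlet(13/5, 7/3, 9, 9)
obs 2: x=1 → posterior Dirichlet(13/5, 10/3, 9, 9)
obs 3: x=2 → posterior Dirichlet(13/5, 10/3, 10, 9)
obs 4: x=3 → posterior Dirichlet(13/5, 10/3, 10, 10)
obs 5: x=3 → posterior Dirichlet(13/5, 10/3, 10, 11)

75/202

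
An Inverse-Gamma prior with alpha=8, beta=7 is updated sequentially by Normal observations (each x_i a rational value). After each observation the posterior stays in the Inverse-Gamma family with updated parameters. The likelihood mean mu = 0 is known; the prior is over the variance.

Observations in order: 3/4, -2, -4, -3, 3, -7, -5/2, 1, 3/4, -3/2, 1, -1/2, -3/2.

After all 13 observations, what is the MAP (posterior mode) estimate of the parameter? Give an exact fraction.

921/248

obs 1: x=3/4 → posterior Inverse-Gamma(17/2, 233/32)
obs 2: x=-2 → posterior Inverse-Gamma(9, 297/32)
obs 3: x=-4 → posterior Inverse-Gamma(19/2, 553/32)
obs 4: x=-3 → posterior Inverse-Gamma(10, 697/32)
obs 5: x=3 → posterior Inverse-Gamma(21/2, 841/32)
obs 6: x=-7 → posterior Inverse-Gamma(11, 1625/32)
obs 7: x=-5/2 → posterior Inverse-Gamma(23/2, 1725/32)
obs 8: x=1 → posterior Inverse-Gamma(12, 1741/32)
obs 9: x=3/4 → posterior Inverse-Gamma(25/2, 875/16)
obs 10: x=-3/2 → posterior Inverse-Gamma(13, 893/16)
obs 11: x=1 → posterior Inverse-Gamma(27/2, 901/16)
obs 12: x=-1/2 → posterior Inverse-Gamma(14, 903/16)
obs 13: x=-3/2 → posterior Inverse-Gamma(29/2, 921/16)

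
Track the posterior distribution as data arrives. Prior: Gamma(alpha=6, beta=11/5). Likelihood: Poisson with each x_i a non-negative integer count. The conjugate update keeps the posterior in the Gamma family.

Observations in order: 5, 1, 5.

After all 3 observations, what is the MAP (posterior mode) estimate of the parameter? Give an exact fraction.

obs 1: x=5 → posterior Gamma(11, 16/5)
obs 2: x=1 → posterior Gamma(12, 21/5)
obs 3: x=5 → posterior Gamma(17, 26/5)

40/13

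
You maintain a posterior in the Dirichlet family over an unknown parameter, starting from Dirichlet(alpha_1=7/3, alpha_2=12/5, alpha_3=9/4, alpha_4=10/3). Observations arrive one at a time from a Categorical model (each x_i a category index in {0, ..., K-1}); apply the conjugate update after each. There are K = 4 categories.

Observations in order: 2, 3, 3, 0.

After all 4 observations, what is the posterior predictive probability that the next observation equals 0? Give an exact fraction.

200/859

obs 1: x=2 → posterior Dirichlet(7/3, 12/5, 13/4, 10/3)
obs 2: x=3 → posterior Dirichlet(7/3, 12/5, 13/4, 13/3)
obs 3: x=3 → posterior Dirichlet(7/3, 12/5, 13/4, 16/3)
obs 4: x=0 → posterior Dirichlet(10/3, 12/5, 13/4, 16/3)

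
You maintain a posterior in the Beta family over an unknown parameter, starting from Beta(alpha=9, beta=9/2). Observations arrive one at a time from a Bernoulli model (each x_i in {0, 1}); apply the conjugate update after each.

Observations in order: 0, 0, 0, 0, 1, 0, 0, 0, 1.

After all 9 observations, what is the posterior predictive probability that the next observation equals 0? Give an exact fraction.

obs 1: x=0 → posterior Beta(9, 11/2)
obs 2: x=0 → posterior Beta(9, 13/2)
obs 3: x=0 → posterior Beta(9, 15/2)
obs 4: x=0 → posterior Beta(9, 17/2)
obs 5: x=1 → posterior Beta(10, 17/2)
obs 6: x=0 → posterior Beta(10, 19/2)
obs 7: x=0 → posterior Beta(10, 21/2)
obs 8: x=0 → posterior Beta(10, 23/2)
obs 9: x=1 → posterior Beta(11, 23/2)

23/45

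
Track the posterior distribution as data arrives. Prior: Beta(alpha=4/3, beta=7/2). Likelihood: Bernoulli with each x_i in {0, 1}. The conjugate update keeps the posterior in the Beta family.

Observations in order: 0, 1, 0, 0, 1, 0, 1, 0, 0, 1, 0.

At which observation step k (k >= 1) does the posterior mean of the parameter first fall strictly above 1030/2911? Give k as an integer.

k = 7

obs 1: x=0 → posterior Beta(4/3, 9/2)
obs 2: x=1 → posterior Beta(7/3, 9/2)
obs 3: x=0 → posterior Beta(7/3, 11/2)
obs 4: x=0 → posterior Beta(7/3, 13/2)
obs 5: x=1 → posterior Beta(10/3, 13/2)
obs 6: x=0 → posterior Beta(10/3, 15/2)
obs 7: x=1 → posterior Beta(13/3, 15/2)
obs 8: x=0 → posterior Beta(13/3, 17/2)
obs 9: x=0 → posterior Beta(13/3, 19/2)
obs 10: x=1 → posterior Beta(16/3, 19/2)
obs 11: x=0 → posterior Beta(16/3, 21/2)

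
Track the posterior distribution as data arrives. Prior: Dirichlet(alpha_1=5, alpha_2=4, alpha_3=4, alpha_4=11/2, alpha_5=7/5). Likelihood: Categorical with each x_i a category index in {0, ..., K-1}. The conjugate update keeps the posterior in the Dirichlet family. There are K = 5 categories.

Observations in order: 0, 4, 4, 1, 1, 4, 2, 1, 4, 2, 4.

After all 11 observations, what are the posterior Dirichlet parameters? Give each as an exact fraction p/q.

alpha_1=6, alpha_2=7, alpha_3=6, alpha_4=11/2, alpha_5=32/5

obs 1: x=0 → posterior Dirichlet(6, 4, 4, 11/2, 7/5)
obs 2: x=4 → posterior Dirichlet(6, 4, 4, 11/2, 12/5)
obs 3: x=4 → posterior Dirichlet(6, 4, 4, 11/2, 17/5)
obs 4: x=1 → posterior Dirichlet(6, 5, 4, 11/2, 17/5)
obs 5: x=1 → posterior Dirichlet(6, 6, 4, 11/2, 17/5)
obs 6: x=4 → posterior Dirichlet(6, 6, 4, 11/2, 22/5)
obs 7: x=2 → posterior Dirichlet(6, 6, 5, 11/2, 22/5)
obs 8: x=1 → posterior Dirichlet(6, 7, 5, 11/2, 22/5)
obs 9: x=4 → posterior Dirichlet(6, 7, 5, 11/2, 27/5)
obs 10: x=2 → posterior Dirichlet(6, 7, 6, 11/2, 27/5)
obs 11: x=4 → posterior Dirichlet(6, 7, 6, 11/2, 32/5)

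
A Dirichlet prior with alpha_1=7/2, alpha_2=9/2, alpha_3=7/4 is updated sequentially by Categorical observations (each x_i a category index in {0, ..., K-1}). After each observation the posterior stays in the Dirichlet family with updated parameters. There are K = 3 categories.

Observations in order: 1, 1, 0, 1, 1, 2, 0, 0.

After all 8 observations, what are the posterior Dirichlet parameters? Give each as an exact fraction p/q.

obs 1: x=1 → posterior Dirichlet(7/2, 11/2, 7/4)
obs 2: x=1 → posterior Dirichlet(7/2, 13/2, 7/4)
obs 3: x=0 → posterior Dirichlet(9/2, 13/2, 7/4)
obs 4: x=1 → posterior Dirichlet(9/2, 15/2, 7/4)
obs 5: x=1 → posterior Dirichlet(9/2, 17/2, 7/4)
obs 6: x=2 → posterior Dirichlet(9/2, 17/2, 11/4)
obs 7: x=0 → posterior Dirichlet(11/2, 17/2, 11/4)
obs 8: x=0 → posterior Dirichlet(13/2, 17/2, 11/4)

alpha_1=13/2, alpha_2=17/2, alpha_3=11/4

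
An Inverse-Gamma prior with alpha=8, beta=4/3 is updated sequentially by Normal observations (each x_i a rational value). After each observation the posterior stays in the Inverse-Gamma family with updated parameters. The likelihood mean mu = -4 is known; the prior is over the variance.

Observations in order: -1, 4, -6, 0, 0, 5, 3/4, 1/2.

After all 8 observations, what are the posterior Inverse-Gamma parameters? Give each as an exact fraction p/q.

alpha=12, beta=11303/96

obs 1: x=-1 → posterior Inverse-Gamma(17/2, 35/6)
obs 2: x=4 → posterior Inverse-Gamma(9, 227/6)
obs 3: x=-6 → posterior Inverse-Gamma(19/2, 239/6)
obs 4: x=0 → posterior Inverse-Gamma(10, 287/6)
obs 5: x=0 → posterior Inverse-Gamma(21/2, 335/6)
obs 6: x=5 → posterior Inverse-Gamma(11, 289/3)
obs 7: x=3/4 → posterior Inverse-Gamma(23/2, 10331/96)
obs 8: x=1/2 → posterior Inverse-Gamma(12, 11303/96)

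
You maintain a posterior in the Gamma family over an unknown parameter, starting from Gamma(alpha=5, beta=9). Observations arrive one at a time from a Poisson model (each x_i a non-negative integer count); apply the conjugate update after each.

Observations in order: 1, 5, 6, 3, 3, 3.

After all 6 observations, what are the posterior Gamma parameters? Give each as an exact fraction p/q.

alpha=26, beta=15

obs 1: x=1 → posterior Gamma(6, 10)
obs 2: x=5 → posterior Gamma(11, 11)
obs 3: x=6 → posterior Gamma(17, 12)
obs 4: x=3 → posterior Gamma(20, 13)
obs 5: x=3 → posterior Gamma(23, 14)
obs 6: x=3 → posterior Gamma(26, 15)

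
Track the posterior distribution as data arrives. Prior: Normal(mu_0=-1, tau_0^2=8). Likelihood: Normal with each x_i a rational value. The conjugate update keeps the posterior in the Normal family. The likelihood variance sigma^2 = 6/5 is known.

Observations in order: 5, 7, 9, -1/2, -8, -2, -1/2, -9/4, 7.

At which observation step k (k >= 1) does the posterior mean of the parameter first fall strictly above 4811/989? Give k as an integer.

k = 2

obs 1: x=5 → posterior Normal(97/23, 24/23)
obs 2: x=7 → posterior Normal(237/43, 24/43)
obs 3: x=9 → posterior Normal(139/21, 8/21)
obs 4: x=-1/2 → posterior Normal(407/83, 24/83)
obs 5: x=-8 → posterior Normal(247/103, 24/103)
obs 6: x=-2 → posterior Normal(69/41, 8/41)
obs 7: x=-1/2 → posterior Normal(197/143, 24/143)
obs 8: x=-9/4 → posterior Normal(152/163, 24/163)
obs 9: x=7 → posterior Normal(292/183, 8/61)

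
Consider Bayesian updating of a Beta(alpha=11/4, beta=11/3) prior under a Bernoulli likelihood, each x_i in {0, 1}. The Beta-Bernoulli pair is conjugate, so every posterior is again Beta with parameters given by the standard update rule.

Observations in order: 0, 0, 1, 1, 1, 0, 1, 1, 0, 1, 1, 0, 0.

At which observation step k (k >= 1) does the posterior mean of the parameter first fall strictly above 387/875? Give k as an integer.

k = 4

obs 1: x=0 → posterior Beta(11/4, 14/3)
obs 2: x=0 → posterior Beta(11/4, 17/3)
obs 3: x=1 → posterior Beta(15/4, 17/3)
obs 4: x=1 → posterior Beta(19/4, 17/3)
obs 5: x=1 → posterior Beta(23/4, 17/3)
obs 6: x=0 → posterior Beta(23/4, 20/3)
obs 7: x=1 → posterior Beta(27/4, 20/3)
obs 8: x=1 → posterior Beta(31/4, 20/3)
obs 9: x=0 → posterior Beta(31/4, 23/3)
obs 10: x=1 → posterior Beta(35/4, 23/3)
obs 11: x=1 → posterior Beta(39/4, 23/3)
obs 12: x=0 → posterior Beta(39/4, 26/3)
obs 13: x=0 → posterior Beta(39/4, 29/3)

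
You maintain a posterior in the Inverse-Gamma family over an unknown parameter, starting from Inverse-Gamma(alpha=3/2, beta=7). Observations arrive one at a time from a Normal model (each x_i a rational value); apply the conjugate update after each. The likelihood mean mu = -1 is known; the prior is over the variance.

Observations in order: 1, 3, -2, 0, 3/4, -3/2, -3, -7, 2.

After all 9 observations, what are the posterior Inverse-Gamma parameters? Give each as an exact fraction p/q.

obs 1: x=1 → posterior Inverse-Gamma(2, 9)
obs 2: x=3 → posterior Inverse-Gamma(5/2, 17)
obs 3: x=-2 → posterior Inverse-Gamma(3, 35/2)
obs 4: x=0 → posterior Inverse-Gamma(7/2, 18)
obs 5: x=3/4 → posterior Inverse-Gamma(4, 625/32)
obs 6: x=-3/2 → posterior Inverse-Gamma(9/2, 629/32)
obs 7: x=-3 → posterior Inverse-Gamma(5, 693/32)
obs 8: x=-7 → posterior Inverse-Gamma(11/2, 1269/32)
obs 9: x=2 → posterior Inverse-Gamma(6, 1413/32)

alpha=6, beta=1413/32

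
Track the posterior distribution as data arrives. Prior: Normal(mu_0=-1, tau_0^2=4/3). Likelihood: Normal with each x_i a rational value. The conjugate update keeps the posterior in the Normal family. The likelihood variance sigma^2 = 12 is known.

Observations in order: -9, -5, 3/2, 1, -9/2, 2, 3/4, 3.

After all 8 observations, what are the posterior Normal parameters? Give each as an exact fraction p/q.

obs 1: x=-9 → posterior Normal(-9/5, 6/5)
obs 2: x=-5 → posterior Normal(-23/11, 12/11)
obs 3: x=3/2 → posterior Normal(-43/24, 1)
obs 4: x=1 → posterior Normal(-41/26, 12/13)
obs 5: x=-9/2 → posterior Normal(-25/14, 6/7)
obs 6: x=2 → posterior Normal(-23/15, 4/5)
obs 7: x=3/4 → posterior Normal(-89/64, 3/4)
obs 8: x=3 → posterior Normal(-77/68, 12/17)

mu_0=-77/68, tau_0^2=12/17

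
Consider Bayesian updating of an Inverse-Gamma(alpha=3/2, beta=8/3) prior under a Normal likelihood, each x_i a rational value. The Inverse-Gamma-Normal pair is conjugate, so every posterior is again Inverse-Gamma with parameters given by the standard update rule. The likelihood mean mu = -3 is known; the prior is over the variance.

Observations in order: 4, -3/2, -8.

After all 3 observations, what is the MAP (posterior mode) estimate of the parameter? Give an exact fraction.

obs 1: x=4 → posterior Inverse-Gamma(2, 163/6)
obs 2: x=-3/2 → posterior Inverse-Gamma(5/2, 679/24)
obs 3: x=-8 → posterior Inverse-Gamma(3, 979/24)

979/96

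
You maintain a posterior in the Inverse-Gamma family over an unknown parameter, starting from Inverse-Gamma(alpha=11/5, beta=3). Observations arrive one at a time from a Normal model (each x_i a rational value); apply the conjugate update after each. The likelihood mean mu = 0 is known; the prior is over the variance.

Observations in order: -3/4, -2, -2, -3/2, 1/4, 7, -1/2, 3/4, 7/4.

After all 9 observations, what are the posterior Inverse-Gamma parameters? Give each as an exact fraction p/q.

alpha=67/10, beta=279/8

obs 1: x=-3/4 → posterior Inverse-Gamma(27/10, 105/32)
obs 2: x=-2 → posterior Inverse-Gamma(16/5, 169/32)
obs 3: x=-2 → posterior Inverse-Gamma(37/10, 233/32)
obs 4: x=-3/2 → posterior Inverse-Gamma(21/5, 269/32)
obs 5: x=1/4 → posterior Inverse-Gamma(47/10, 135/16)
obs 6: x=7 → posterior Inverse-Gamma(26/5, 527/16)
obs 7: x=-1/2 → posterior Inverse-Gamma(57/10, 529/16)
obs 8: x=3/4 → posterior Inverse-Gamma(31/5, 1067/32)
obs 9: x=7/4 → posterior Inverse-Gamma(67/10, 279/8)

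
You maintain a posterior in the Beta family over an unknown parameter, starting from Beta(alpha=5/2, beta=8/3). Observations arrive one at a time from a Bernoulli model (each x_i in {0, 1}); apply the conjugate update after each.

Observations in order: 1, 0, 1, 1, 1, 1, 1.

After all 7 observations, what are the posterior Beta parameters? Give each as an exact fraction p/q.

alpha=17/2, beta=11/3

obs 1: x=1 → posterior Beta(7/2, 8/3)
obs 2: x=0 → posterior Beta(7/2, 11/3)
obs 3: x=1 → posterior Beta(9/2, 11/3)
obs 4: x=1 → posterior Beta(11/2, 11/3)
obs 5: x=1 → posterior Beta(13/2, 11/3)
obs 6: x=1 → posterior Beta(15/2, 11/3)
obs 7: x=1 → posterior Beta(17/2, 11/3)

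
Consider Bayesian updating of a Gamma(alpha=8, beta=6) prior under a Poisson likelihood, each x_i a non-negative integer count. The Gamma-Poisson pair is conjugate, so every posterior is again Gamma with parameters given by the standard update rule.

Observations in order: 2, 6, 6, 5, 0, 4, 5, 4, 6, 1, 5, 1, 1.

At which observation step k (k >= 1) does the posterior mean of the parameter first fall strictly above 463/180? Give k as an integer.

obs 1: x=2 → posterior Gamma(10, 7)
obs 2: x=6 → posterior Gamma(16, 8)
obs 3: x=6 → posterior Gamma(22, 9)
obs 4: x=5 → posterior Gamma(27, 10)
obs 5: x=0 → posterior Gamma(27, 11)
obs 6: x=4 → posterior Gamma(31, 12)
obs 7: x=5 → posterior Gamma(36, 13)
obs 8: x=4 → posterior Gamma(40, 14)
obs 9: x=6 → posterior Gamma(46, 15)
obs 10: x=1 → posterior Gamma(47, 16)
obs 11: x=5 → posterior Gamma(52, 17)
obs 12: x=1 → posterior Gamma(53, 18)
obs 13: x=1 → posterior Gamma(54, 19)

k = 4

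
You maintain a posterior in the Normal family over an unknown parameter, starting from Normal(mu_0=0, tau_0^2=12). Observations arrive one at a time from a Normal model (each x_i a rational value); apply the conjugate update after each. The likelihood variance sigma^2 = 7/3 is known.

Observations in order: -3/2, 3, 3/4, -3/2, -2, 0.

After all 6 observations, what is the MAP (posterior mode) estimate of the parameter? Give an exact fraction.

-45/223

obs 1: x=-3/2 → posterior Normal(-54/43, 84/43)
obs 2: x=3 → posterior Normal(54/79, 84/79)
obs 3: x=3/4 → posterior Normal(81/115, 84/115)
obs 4: x=-3/2 → posterior Normal(27/151, 84/151)
obs 5: x=-2 → posterior Normal(-45/187, 84/187)
obs 6: x=0 → posterior Normal(-45/223, 84/223)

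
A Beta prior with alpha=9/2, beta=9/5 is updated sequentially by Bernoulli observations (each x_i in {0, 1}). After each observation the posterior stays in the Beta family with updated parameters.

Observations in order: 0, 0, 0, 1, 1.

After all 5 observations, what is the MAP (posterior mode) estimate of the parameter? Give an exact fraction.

55/93

obs 1: x=0 → posterior Beta(9/2, 14/5)
obs 2: x=0 → posterior Beta(9/2, 19/5)
obs 3: x=0 → posterior Beta(9/2, 24/5)
obs 4: x=1 → posterior Beta(11/2, 24/5)
obs 5: x=1 → posterior Beta(13/2, 24/5)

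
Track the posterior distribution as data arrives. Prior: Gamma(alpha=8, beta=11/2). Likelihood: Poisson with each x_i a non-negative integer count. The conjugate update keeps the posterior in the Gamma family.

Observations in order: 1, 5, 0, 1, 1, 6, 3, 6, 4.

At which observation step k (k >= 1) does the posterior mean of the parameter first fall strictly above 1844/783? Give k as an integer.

k = 9

obs 1: x=1 → posterior Gamma(9, 13/2)
obs 2: x=5 → posterior Gamma(14, 15/2)
obs 3: x=0 → posterior Gamma(14, 17/2)
obs 4: x=1 → posterior Gamma(15, 19/2)
obs 5: x=1 → posterior Gamma(16, 21/2)
obs 6: x=6 → posterior Gamma(22, 23/2)
obs 7: x=3 → posterior Gamma(25, 25/2)
obs 8: x=6 → posterior Gamma(31, 27/2)
obs 9: x=4 → posterior Gamma(35, 29/2)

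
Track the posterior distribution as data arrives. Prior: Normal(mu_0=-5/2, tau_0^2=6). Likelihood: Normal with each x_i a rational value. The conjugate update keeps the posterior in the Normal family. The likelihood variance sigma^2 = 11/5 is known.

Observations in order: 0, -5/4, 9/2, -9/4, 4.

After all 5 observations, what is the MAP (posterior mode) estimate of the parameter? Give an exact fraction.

obs 1: x=0 → posterior Normal(-55/82, 66/41)
obs 2: x=-5/4 → posterior Normal(-65/71, 66/71)
obs 3: x=9/2 → posterior Normal(70/101, 66/101)
obs 4: x=-9/4 → posterior Normal(5/262, 66/131)
obs 5: x=4 → posterior Normal(35/46, 66/161)

35/46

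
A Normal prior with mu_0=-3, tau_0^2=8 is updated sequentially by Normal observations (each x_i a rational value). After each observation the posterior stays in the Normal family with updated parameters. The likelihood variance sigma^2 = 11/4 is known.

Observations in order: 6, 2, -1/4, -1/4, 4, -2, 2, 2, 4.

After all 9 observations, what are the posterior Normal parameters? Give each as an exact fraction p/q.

obs 1: x=6 → posterior Normal(159/43, 88/43)
obs 2: x=2 → posterior Normal(223/75, 88/75)
obs 3: x=-1/4 → posterior Normal(215/107, 88/107)
obs 4: x=-1/4 → posterior Normal(207/139, 88/139)
obs 5: x=4 → posterior Normal(335/171, 88/171)
obs 6: x=-2 → posterior Normal(271/203, 88/203)
obs 7: x=2 → posterior Normal(67/47, 88/235)
obs 8: x=2 → posterior Normal(133/89, 88/267)
obs 9: x=4 → posterior Normal(527/299, 88/299)

mu_0=527/299, tau_0^2=88/299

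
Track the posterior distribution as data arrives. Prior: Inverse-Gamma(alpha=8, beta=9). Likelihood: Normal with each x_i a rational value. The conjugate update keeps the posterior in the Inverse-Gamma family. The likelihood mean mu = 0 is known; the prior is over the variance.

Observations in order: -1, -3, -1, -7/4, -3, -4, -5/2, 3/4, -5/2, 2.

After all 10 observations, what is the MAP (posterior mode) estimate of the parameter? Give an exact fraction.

obs 1: x=-1 → posterior Inverse-Gamma(17/2, 19/2)
obs 2: x=-3 → posterior Inverse-Gamma(9, 14)
obs 3: x=-1 → posterior Inverse-Gamma(19/2, 29/2)
obs 4: x=-7/4 → posterior Inverse-Gamma(10, 513/32)
obs 5: x=-3 → posterior Inverse-Gamma(21/2, 657/32)
obs 6: x=-4 → posterior Inverse-Gamma(11, 913/32)
obs 7: x=-5/2 → posterior Inverse-Gamma(23/2, 1013/32)
obs 8: x=3/4 → posterior Inverse-Gamma(12, 511/16)
obs 9: x=-5/2 → posterior Inverse-Gamma(25/2, 561/16)
obs 10: x=2 → posterior Inverse-Gamma(13, 593/16)

593/224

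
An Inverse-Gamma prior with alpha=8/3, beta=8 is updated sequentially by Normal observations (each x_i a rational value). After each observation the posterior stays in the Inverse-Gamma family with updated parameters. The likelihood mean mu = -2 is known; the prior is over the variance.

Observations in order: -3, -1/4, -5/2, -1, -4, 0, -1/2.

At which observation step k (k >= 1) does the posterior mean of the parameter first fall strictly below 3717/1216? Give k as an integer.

obs 1: x=-3 → posterior Inverse-Gamma(19/6, 17/2)
obs 2: x=-1/4 → posterior Inverse-Gamma(11/3, 321/32)
obs 3: x=-5/2 → posterior Inverse-Gamma(25/6, 325/32)
obs 4: x=-1 → posterior Inverse-Gamma(14/3, 341/32)
obs 5: x=-4 → posterior Inverse-Gamma(31/6, 405/32)
obs 6: x=0 → posterior Inverse-Gamma(17/3, 469/32)
obs 7: x=-1/2 → posterior Inverse-Gamma(37/6, 505/32)

k = 4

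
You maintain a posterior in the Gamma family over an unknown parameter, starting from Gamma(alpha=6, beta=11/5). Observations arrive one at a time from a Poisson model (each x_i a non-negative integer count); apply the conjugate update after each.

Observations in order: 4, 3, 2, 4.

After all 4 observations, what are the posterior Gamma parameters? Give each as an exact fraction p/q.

obs 1: x=4 → posterior Gamma(10, 16/5)
obs 2: x=3 → posterior Gamma(13, 21/5)
obs 3: x=2 → posterior Gamma(15, 26/5)
obs 4: x=4 → posterior Gamma(19, 31/5)

alpha=19, beta=31/5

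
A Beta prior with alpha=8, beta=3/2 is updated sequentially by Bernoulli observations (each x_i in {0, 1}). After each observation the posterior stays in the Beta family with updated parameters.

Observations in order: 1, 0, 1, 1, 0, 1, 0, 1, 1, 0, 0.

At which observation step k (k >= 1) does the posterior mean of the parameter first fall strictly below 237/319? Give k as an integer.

k = 7

obs 1: x=1 → posterior Beta(9, 3/2)
obs 2: x=0 → posterior Beta(9, 5/2)
obs 3: x=1 → posterior Beta(10, 5/2)
obs 4: x=1 → posterior Beta(11, 5/2)
obs 5: x=0 → posterior Beta(11, 7/2)
obs 6: x=1 → posterior Beta(12, 7/2)
obs 7: x=0 → posterior Beta(12, 9/2)
obs 8: x=1 → posterior Beta(13, 9/2)
obs 9: x=1 → posterior Beta(14, 9/2)
obs 10: x=0 → posterior Beta(14, 11/2)
obs 11: x=0 → posterior Beta(14, 13/2)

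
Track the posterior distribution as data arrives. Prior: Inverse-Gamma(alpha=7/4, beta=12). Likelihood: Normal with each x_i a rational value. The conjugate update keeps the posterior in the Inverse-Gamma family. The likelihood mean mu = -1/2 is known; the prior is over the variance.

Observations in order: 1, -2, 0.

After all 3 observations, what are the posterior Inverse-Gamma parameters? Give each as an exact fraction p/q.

obs 1: x=1 → posterior Inverse-Gamma(9/4, 105/8)
obs 2: x=-2 → posterior Inverse-Gamma(11/4, 57/4)
obs 3: x=0 → posterior Inverse-Gamma(13/4, 115/8)

alpha=13/4, beta=115/8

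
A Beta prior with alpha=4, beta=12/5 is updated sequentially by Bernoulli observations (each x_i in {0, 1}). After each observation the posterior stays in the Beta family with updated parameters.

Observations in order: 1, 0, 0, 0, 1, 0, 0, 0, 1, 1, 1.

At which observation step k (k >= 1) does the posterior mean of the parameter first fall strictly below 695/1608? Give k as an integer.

obs 1: x=1 → posterior Beta(5, 12/5)
obs 2: x=0 → posterior Beta(5, 17/5)
obs 3: x=0 → posterior Beta(5, 22/5)
obs 4: x=0 → posterior Beta(5, 27/5)
obs 5: x=1 → posterior Beta(6, 27/5)
obs 6: x=0 → posterior Beta(6, 32/5)
obs 7: x=0 → posterior Beta(6, 37/5)
obs 8: x=0 → posterior Beta(6, 42/5)
obs 9: x=1 → posterior Beta(7, 42/5)
obs 10: x=1 → posterior Beta(8, 42/5)
obs 11: x=1 → posterior Beta(9, 42/5)

k = 8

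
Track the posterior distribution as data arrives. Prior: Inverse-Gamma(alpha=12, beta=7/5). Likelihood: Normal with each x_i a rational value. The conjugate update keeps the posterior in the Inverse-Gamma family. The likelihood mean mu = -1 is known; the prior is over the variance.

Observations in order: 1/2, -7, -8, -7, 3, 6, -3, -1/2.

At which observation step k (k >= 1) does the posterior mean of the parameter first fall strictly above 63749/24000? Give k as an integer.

k = 3

obs 1: x=1/2 → posterior Inverse-Gamma(25/2, 101/40)
obs 2: x=-7 → posterior Inverse-Gamma(13, 821/40)
obs 3: x=-8 → posterior Inverse-Gamma(27/2, 1801/40)
obs 4: x=-7 → posterior Inverse-Gamma(14, 2521/40)
obs 5: x=3 → posterior Inverse-Gamma(29/2, 2841/40)
obs 6: x=6 → posterior Inverse-Gamma(15, 3821/40)
obs 7: x=-3 → posterior Inverse-Gamma(31/2, 3901/40)
obs 8: x=-1/2 → posterior Inverse-Gamma(16, 1953/20)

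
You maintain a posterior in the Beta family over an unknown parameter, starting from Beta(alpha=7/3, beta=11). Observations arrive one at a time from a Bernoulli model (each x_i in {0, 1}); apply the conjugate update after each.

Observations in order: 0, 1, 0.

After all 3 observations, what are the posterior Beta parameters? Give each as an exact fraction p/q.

obs 1: x=0 → posterior Beta(7/3, 12)
obs 2: x=1 → posterior Beta(10/3, 12)
obs 3: x=0 → posterior Beta(10/3, 13)

alpha=10/3, beta=13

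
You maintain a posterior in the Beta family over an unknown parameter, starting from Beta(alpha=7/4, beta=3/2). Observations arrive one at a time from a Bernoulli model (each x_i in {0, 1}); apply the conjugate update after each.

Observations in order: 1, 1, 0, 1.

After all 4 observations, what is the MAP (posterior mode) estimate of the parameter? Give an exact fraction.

obs 1: x=1 → posterior Beta(11/4, 3/2)
obs 2: x=1 → posterior Beta(15/4, 3/2)
obs 3: x=0 → posterior Beta(15/4, 5/2)
obs 4: x=1 → posterior Beta(19/4, 5/2)

5/7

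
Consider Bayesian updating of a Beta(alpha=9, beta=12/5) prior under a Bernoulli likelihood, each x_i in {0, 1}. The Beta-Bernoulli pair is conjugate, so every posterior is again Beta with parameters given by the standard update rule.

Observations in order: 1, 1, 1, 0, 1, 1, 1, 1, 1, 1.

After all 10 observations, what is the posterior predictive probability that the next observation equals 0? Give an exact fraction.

17/107

obs 1: x=1 → posterior Beta(10, 12/5)
obs 2: x=1 → posterior Beta(11, 12/5)
obs 3: x=1 → posterior Beta(12, 12/5)
obs 4: x=0 → posterior Beta(12, 17/5)
obs 5: x=1 → posterior Beta(13, 17/5)
obs 6: x=1 → posterior Beta(14, 17/5)
obs 7: x=1 → posterior Beta(15, 17/5)
obs 8: x=1 → posterior Beta(16, 17/5)
obs 9: x=1 → posterior Beta(17, 17/5)
obs 10: x=1 → posterior Beta(18, 17/5)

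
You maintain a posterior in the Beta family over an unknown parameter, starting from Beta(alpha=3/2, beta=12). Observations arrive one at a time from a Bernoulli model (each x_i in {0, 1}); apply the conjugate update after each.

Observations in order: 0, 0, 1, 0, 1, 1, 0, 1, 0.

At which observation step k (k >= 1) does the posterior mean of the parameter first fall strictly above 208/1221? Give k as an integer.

k = 5

obs 1: x=0 → posterior Beta(3/2, 13)
obs 2: x=0 → posterior Beta(3/2, 14)
obs 3: x=1 → posterior Beta(5/2, 14)
obs 4: x=0 → posterior Beta(5/2, 15)
obs 5: x=1 → posterior Beta(7/2, 15)
obs 6: x=1 → posterior Beta(9/2, 15)
obs 7: x=0 → posterior Beta(9/2, 16)
obs 8: x=1 → posterior Beta(11/2, 16)
obs 9: x=0 → posterior Beta(11/2, 17)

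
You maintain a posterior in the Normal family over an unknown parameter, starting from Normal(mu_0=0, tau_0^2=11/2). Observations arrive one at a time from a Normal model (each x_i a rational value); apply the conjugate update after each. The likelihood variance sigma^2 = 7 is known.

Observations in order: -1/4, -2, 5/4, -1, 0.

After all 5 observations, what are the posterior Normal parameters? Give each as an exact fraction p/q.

mu_0=-22/69, tau_0^2=77/69

obs 1: x=-1/4 → posterior Normal(-11/100, 77/25)
obs 2: x=-2 → posterior Normal(-11/16, 77/36)
obs 3: x=5/4 → posterior Normal(-11/47, 77/47)
obs 4: x=-1 → posterior Normal(-11/29, 77/58)
obs 5: x=0 → posterior Normal(-22/69, 77/69)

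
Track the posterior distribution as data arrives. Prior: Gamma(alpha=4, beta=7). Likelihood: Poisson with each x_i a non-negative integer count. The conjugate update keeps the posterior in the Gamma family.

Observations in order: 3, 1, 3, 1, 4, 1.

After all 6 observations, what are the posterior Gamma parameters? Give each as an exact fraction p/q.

alpha=17, beta=13

obs 1: x=3 → posterior Gamma(7, 8)
obs 2: x=1 → posterior Gamma(8, 9)
obs 3: x=3 → posterior Gamma(11, 10)
obs 4: x=1 → posterior Gamma(12, 11)
obs 5: x=4 → posterior Gamma(16, 12)
obs 6: x=1 → posterior Gamma(17, 13)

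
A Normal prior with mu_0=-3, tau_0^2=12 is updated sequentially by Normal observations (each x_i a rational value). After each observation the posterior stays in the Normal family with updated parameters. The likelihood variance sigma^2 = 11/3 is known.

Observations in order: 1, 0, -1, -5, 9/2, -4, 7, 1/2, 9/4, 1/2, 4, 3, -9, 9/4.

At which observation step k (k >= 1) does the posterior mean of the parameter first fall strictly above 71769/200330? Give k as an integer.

k = 9

obs 1: x=1 → posterior Normal(3/47, 132/47)
obs 2: x=0 → posterior Normal(3/83, 132/83)
obs 3: x=-1 → posterior Normal(-33/119, 132/119)
obs 4: x=-5 → posterior Normal(-213/155, 132/155)
obs 5: x=9/2 → posterior Normal(-51/191, 132/191)
obs 6: x=-4 → posterior Normal(-195/227, 132/227)
obs 7: x=7 → posterior Normal(57/263, 132/263)
obs 8: x=1/2 → posterior Normal(75/299, 132/299)
obs 9: x=9/4 → posterior Normal(156/335, 132/335)
obs 10: x=1/2 → posterior Normal(174/371, 132/371)
obs 11: x=4 → posterior Normal(318/407, 12/37)
obs 12: x=3 → posterior Normal(426/443, 132/443)
obs 13: x=-9 → posterior Normal(102/479, 132/479)
obs 14: x=9/4 → posterior Normal(183/515, 132/515)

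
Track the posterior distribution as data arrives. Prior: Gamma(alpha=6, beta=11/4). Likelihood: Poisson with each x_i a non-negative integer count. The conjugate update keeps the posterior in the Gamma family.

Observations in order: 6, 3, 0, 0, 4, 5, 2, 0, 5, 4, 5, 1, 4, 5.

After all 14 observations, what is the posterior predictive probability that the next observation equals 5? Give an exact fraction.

obs 1: x=6 → posterior Gamma(12, 15/4)
obs 2: x=3 → posterior Gamma(15, 19/4)
obs 3: x=0 → posterior Gamma(15, 23/4)
obs 4: x=0 → posterior Gamma(15, 27/4)
obs 5: x=4 → posterior Gamma(19, 31/4)
obs 6: x=5 → posterior Gamma(24, 35/4)
obs 7: x=2 → posterior Gamma(26, 39/4)
obs 8: x=0 → posterior Gamma(26, 43/4)
obs 9: x=5 → posterior Gamma(31, 47/4)
obs 10: x=4 → posterior Gamma(35, 51/4)
obs 11: x=5 → posterior Gamma(40, 55/4)
obs 12: x=1 → posterior Gamma(41, 59/4)
obs 13: x=4 → posterior Gamma(45, 63/4)
obs 14: x=5 → posterior Gamma(50, 67/4)

65173643265228795163917791893859468984765514922888163326094411625854588361717602895820059919651829760/659491465270814187101370230033026483820418915748624883501055252483509972765032663227573620207174135351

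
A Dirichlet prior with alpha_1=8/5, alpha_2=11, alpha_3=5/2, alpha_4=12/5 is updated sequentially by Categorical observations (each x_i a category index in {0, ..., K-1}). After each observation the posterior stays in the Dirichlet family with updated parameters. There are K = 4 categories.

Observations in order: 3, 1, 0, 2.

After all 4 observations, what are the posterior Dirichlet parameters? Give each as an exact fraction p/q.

obs 1: x=3 → posterior Dirichlet(8/5, 11, 5/2, 17/5)
obs 2: x=1 → posterior Dirichlet(8/5, 12, 5/2, 17/5)
obs 3: x=0 → posterior Dirichlet(13/5, 12, 5/2, 17/5)
obs 4: x=2 → posterior Dirichlet(13/5, 12, 7/2, 17/5)

alpha_1=13/5, alpha_2=12, alpha_3=7/2, alpha_4=17/5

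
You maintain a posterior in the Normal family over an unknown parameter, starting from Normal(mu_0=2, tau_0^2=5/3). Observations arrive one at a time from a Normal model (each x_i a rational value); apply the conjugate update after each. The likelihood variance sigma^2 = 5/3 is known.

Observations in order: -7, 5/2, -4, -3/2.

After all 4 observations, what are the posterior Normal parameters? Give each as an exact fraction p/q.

mu_0=-8/5, tau_0^2=1/3

obs 1: x=-7 → posterior Normal(-5/2, 5/6)
obs 2: x=5/2 → posterior Normal(-5/6, 5/9)
obs 3: x=-4 → posterior Normal(-13/8, 5/12)
obs 4: x=-3/2 → posterior Normal(-8/5, 1/3)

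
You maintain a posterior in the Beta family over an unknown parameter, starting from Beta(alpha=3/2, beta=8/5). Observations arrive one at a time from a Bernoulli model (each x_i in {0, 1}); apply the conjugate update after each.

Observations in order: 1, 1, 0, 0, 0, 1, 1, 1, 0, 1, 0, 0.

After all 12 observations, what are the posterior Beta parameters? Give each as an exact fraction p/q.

obs 1: x=1 → posterior Beta(5/2, 8/5)
obs 2: x=1 → posterior Beta(7/2, 8/5)
obs 3: x=0 → posterior Beta(7/2, 13/5)
obs 4: x=0 → posterior Beta(7/2, 18/5)
obs 5: x=0 → posterior Beta(7/2, 23/5)
obs 6: x=1 → posterior Beta(9/2, 23/5)
obs 7: x=1 → posterior Beta(11/2, 23/5)
obs 8: x=1 → posterior Beta(13/2, 23/5)
obs 9: x=0 → posterior Beta(13/2, 28/5)
obs 10: x=1 → posterior Beta(15/2, 28/5)
obs 11: x=0 → posterior Beta(15/2, 33/5)
obs 12: x=0 → posterior Beta(15/2, 38/5)

alpha=15/2, beta=38/5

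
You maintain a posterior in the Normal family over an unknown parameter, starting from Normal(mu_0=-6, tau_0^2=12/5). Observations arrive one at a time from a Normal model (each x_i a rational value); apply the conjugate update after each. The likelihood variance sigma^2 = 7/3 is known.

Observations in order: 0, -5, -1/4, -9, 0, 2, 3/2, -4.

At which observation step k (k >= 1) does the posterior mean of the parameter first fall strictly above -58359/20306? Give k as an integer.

obs 1: x=0 → posterior Normal(-210/71, 84/71)
obs 2: x=-5 → posterior Normal(-390/107, 84/107)
obs 3: x=-1/4 → posterior Normal(-399/143, 84/143)
obs 4: x=-9 → posterior Normal(-723/179, 84/179)
obs 5: x=0 → posterior Normal(-723/215, 84/215)
obs 6: x=2 → posterior Normal(-651/251, 84/251)
obs 7: x=3/2 → posterior Normal(-597/287, 12/41)
obs 8: x=-4 → posterior Normal(-39/17, 84/323)

k = 3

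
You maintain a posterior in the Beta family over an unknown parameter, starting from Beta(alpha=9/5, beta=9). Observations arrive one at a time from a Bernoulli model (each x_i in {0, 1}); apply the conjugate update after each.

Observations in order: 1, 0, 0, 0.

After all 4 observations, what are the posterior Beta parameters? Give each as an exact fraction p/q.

alpha=14/5, beta=12

obs 1: x=1 → posterior Beta(14/5, 9)
obs 2: x=0 → posterior Beta(14/5, 10)
obs 3: x=0 → posterior Beta(14/5, 11)
obs 4: x=0 → posterior Beta(14/5, 12)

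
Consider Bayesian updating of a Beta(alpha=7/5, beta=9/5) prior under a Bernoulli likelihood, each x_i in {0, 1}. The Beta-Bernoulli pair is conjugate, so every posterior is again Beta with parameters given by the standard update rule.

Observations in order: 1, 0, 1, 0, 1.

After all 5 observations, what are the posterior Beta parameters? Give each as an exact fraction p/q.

obs 1: x=1 → posterior Beta(12/5, 9/5)
obs 2: x=0 → posterior Beta(12/5, 14/5)
obs 3: x=1 → posterior Beta(17/5, 14/5)
obs 4: x=0 → posterior Beta(17/5, 19/5)
obs 5: x=1 → posterior Beta(22/5, 19/5)

alpha=22/5, beta=19/5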